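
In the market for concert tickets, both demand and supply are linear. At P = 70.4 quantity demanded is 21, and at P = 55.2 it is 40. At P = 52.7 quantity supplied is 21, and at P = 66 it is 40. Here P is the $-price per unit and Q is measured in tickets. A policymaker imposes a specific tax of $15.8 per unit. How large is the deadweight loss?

Demand slope = (55.2 − 70.4)/(40 − 21) = −0.8, so P = 87.2 − 0.8Q.
Supply slope = (66 − 52.7)/(40 − 21) = 0.7, so P = 38 + 0.7Q.
Competitive equilibrium: 87.2 − 0.8Q = 38 + 0.7Q → Q* = 32.8, P* = 60.96.
With the tax, the buyer price exceeds the seller price by 15.8: (87.2 − 0.8Q) − (38 + 0.7Q) = 15.8 → Q' = 22.2667.
ΔQ = 32.8 − 22.2667 = 10.5333; the wedge equals the tax, 15.8.
DWL = ½ × 10.5333 × 15.8 = $83.21.

$83.21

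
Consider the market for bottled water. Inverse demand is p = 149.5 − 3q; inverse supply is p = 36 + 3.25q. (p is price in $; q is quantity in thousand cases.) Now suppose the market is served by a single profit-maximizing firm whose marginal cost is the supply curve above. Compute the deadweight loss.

Competitive equilibrium: 149.5 − 3q = 36 + 3.25q → q* = 18.16, p* = 95.02.
Marginal revenue: MR = 149.5 − 6q. Set MR = MC: 149.5 − 6q = 36 + 3.25q → q_m = 12.2703.
Price p_m = 149.5 − 3·12.2703 = 112.6891; MC(q_m) = 36 + 3.25·12.2703 = 75.8785.
Competitive q* = 18.16, so Δq = 5.8897; wedge = 112.6891 − 75.8785 = 36.8106.
Deadweight loss = ½ × 5.8897 × 36.8106 = $108.40 thousand.

$108.40 thousand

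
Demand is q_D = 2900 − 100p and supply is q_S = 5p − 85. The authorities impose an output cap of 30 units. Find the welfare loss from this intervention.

In inverse form: demand p = 29 − 0.01q, supply p = 17 + 0.2q.
Competitive equilibrium: 29 − 0.01q = 17 + 0.2q → q* = 57.1429, p* = 28.4286.
At q = 30: demand price = 29 − 0.01·30 = 28.7; supply price = 17 + 0.2·30 = 23.
Δq = 57.1429 − 30 = 27.1429; wedge = 28.7 − 23 = 5.7.
The triangle = ½ × 27.1429 × 5.7 = 77.36.

77.36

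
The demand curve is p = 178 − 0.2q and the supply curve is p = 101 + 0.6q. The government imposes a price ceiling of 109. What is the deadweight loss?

Competitive equilibrium: 178 − 0.2q = 101 + 0.6q → q* = 96.25, p* = 158.75.
At the ceiling p = 109, quantity supplied = (109 − 101)/0.6 = 13.3333.
Willingness to pay at q' = 13.3333: 178 − 0.2·13.3333 = 175.3333.
Δq = 96.25 − 13.3333 = 82.9167; wedge = 175.3333 − 109 = 66.3333.
The triangle = ½ × 82.9167 × 66.3333 = 2750.07.

2750.07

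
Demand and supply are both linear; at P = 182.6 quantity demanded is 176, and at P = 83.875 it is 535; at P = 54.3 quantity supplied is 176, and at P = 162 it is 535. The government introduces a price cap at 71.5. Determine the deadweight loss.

7903

Demand slope = (83.875 − 182.6)/(535 − 176) = −0.275, so P = 231 − 0.275Q.
Supply slope = (162 − 54.3)/(535 − 176) = 0.3, so P = 1.5 + 0.3Q.
Competitive equilibrium: 231 − 0.275Q = 1.5 + 0.3Q → Q* = 399.130435, P* = 121.23913.
At the ceiling P = 71.5, quantity supplied = (71.5 − 1.5)/0.3 = 233.333333.
Willingness to pay at Q' = 233.333333: 231 − 0.275·233.333333 = 166.833333.
ΔQ = 399.130435 − 233.333333 = 165.797102; wedge = 166.833333 − 71.5 = 95.333333.
The triangle = ½ × 165.797102 × 95.333333 = 7903.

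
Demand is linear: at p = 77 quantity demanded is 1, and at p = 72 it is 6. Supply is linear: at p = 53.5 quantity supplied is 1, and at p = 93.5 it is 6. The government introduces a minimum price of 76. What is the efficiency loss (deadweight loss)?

11.68

Demand slope = (72 − 77)/(6 − 1) = −1, so p = 78 − q.
Supply slope = (93.5 − 53.5)/(6 − 1) = 8, so p = 45.5 + 8q.
Competitive equilibrium: 78 − q = 45.5 + 8q → q* = 3.6111, p* = 74.3889.
At the floor p = 76, quantity demanded = (78 − 76)/1 = 2.
Sellers' marginal cost at q' = 2: 45.5 + 8·2 = 61.5.
Δq = 3.6111 − 2 = 1.6111; wedge = 76 − 61.5 = 14.5.
The triangle = ½ × 1.6111 × 14.5 = 11.68.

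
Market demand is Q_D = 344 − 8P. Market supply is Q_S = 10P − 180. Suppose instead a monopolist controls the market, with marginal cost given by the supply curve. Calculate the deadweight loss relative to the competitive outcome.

In inverse form: demand P = 43 − 0.125Q, supply P = 18 + 0.1Q.
Competitive equilibrium: 43 − 0.125Q = 18 + 0.1Q → Q* = 111.1111, P* = 29.1111.
Marginal revenue: MR = 43 − 0.25Q. Set MR = MC: 43 − 0.25Q = 18 + 0.1Q → Q_m = 71.4286.
Price P_m = 43 − 0.125·71.4286 = 34.0714; MC(Q_m) = 18 + 0.1·71.4286 = 25.1429.
Competitive Q* = 111.1111, so ΔQ = 39.6825; wedge = 34.0714 − 25.1429 = 8.9285.
Welfare loss = ½ × 39.6825 × 8.9285 = 177.15.

177.15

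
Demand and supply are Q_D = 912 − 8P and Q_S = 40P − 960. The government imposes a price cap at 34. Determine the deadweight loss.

In inverse form: demand P = 114 − 0.125Q, supply P = 24 + 0.025Q.
Competitive equilibrium: 114 − 0.125Q = 24 + 0.025Q → Q* = 600, P* = 39.
At the ceiling P = 34, quantity supplied = (34 − 24)/0.025 = 400.
Willingness to pay at Q' = 400: 114 − 0.125·400 = 64.
ΔQ = 600 − 400 = 200; wedge = 64 − 34 = 30.
DWL = ½ × 200 × 30 = 3000.

3000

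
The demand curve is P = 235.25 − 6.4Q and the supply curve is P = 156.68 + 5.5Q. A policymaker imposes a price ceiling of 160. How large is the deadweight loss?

214.12

Competitive equilibrium: 235.25 − 6.4Q = 156.68 + 5.5Q → Q* = 6.6025, P* = 192.9939.
At the ceiling P = 160, quantity supplied = (160 − 156.68)/5.5 = 0.6036.
Willingness to pay at Q' = 0.6036: 235.25 − 6.4·0.6036 = 231.387.
ΔQ = 6.6025 − 0.6036 = 5.9989; wedge = 231.387 − 160 = 71.387.
Deadweight loss = ½ × 5.9989 × 71.387 = 214.12.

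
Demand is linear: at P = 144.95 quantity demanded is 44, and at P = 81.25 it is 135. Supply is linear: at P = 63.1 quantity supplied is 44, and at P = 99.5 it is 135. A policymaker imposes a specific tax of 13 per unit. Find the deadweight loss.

76.82

Demand slope = (81.25 − 144.95)/(135 − 44) = −0.7, so P = 175.75 − 0.7Q.
Supply slope = (99.5 − 63.1)/(135 − 44) = 0.4, so P = 45.5 + 0.4Q.
Competitive equilibrium: 175.75 − 0.7Q = 45.5 + 0.4Q → Q* = 118.4091, P* = 92.8636.
With the tax, the buyer price exceeds the seller price by 13: (175.75 − 0.7Q) − (45.5 + 0.4Q) = 13 → Q' = 106.5909.
ΔQ = 118.4091 − 106.5909 = 11.8182; the wedge equals the tax, 13.
Welfare loss = ½ × 11.8182 × 13 = 76.82.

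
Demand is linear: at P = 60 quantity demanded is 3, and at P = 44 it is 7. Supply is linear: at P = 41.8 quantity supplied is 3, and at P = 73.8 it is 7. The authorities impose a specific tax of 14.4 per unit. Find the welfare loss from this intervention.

Demand slope = (44 − 60)/(7 − 3) = −4, so P = 72 − 4Q.
Supply slope = (73.8 − 41.8)/(7 − 3) = 8, so P = 17.8 + 8Q.
Competitive equilibrium: 72 − 4Q = 17.8 + 8Q → Q* = 4.5167, P* = 53.9333.
With the tax, the buyer price exceeds the seller price by 14.4: (72 − 4Q) − (17.8 + 8Q) = 14.4 → Q' = 3.3167.
ΔQ = 4.5167 − 3.3167 = 1.2; the wedge equals the tax, 14.4.
Deadweight loss = ½ × 1.2 × 14.4 = 8.64.

8.64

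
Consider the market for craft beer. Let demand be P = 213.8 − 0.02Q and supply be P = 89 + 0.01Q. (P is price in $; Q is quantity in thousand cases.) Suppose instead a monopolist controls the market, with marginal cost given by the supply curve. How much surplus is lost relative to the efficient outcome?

Competitive equilibrium: 213.8 − 0.02Q = 89 + 0.01Q → Q* = 4160, P* = 130.6.
Marginal revenue: MR = 213.8 − 0.04Q. Set MR = MC: 213.8 − 0.04Q = 89 + 0.01Q → Q_m = 2496.
Price P_m = 213.8 − 0.02·2496 = 163.88; MC(Q_m) = 89 + 0.01·2496 = 113.96.
Competitive Q* = 4160, so ΔQ = 1664; wedge = 163.88 − 113.96 = 49.92.
Deadweight loss = ½ × 1664 × 49.92 = $41533.44 thousand.

$41533.44 thousand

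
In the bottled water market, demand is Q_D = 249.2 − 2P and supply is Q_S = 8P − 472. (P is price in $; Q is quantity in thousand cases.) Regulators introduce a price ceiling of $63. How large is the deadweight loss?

$1663.488 thousand

In inverse form: demand P = 124.6 − 0.5Q, supply P = 59 + 0.125Q.
Competitive equilibrium: 124.6 − 0.5Q = 59 + 0.125Q → Q* = 104.96, P* = 72.12.
At the ceiling P = 63, quantity supplied = (63 − 59)/0.125 = 32.
Willingness to pay at Q' = 32: 124.6 − 0.5·32 = 108.6.
ΔQ = 104.96 − 32 = 72.96; wedge = 108.6 − 63 = 45.6.
Deadweight loss = ½ × 72.96 × 45.6 = $1663.488 thousand.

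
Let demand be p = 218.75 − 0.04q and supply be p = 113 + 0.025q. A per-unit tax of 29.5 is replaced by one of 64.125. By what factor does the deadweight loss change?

4.725

Competitive equilibrium: 218.75 − 0.04q = 113 + 0.025q → q* = 1626.9231, p* = 153.6731.
For a per-unit tax t: Δq = t/0.065, so DWL = ½·t·(t/0.065) = t²/0.13.
At t = 29.5: DWL = 6694.231. At t = 64.125: DWL = 31630.889.
Ratio = (64.125/29.5)² = 4.725.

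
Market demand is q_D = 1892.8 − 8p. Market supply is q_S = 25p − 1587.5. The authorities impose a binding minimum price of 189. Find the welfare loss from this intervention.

In inverse form: demand p = 236.6 − 0.125q, supply p = 63.5 + 0.04q.
Competitive equilibrium: 236.6 − 0.125q = 63.5 + 0.04q → q* = 1049.0909, p* = 105.4636.
At the floor p = 189, quantity demanded = (236.6 − 189)/0.125 = 380.8.
Sellers' marginal cost at q' = 380.8: 63.5 + 0.04·380.8 = 78.732.
Δq = 1049.0909 − 380.8 = 668.2909; wedge = 189 − 78.732 = 110.268.
Welfare loss = ½ × 668.2909 × 110.268 = 36845.55.

36845.55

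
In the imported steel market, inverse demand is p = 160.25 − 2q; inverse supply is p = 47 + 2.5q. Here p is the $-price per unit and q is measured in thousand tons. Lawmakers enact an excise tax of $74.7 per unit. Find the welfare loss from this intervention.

Competitive equilibrium: 160.25 − 2q = 47 + 2.5q → q* = 25.1667, p* = 109.9167.
With the tax, the buyer price exceeds the seller price by 74.7: (160.25 − 2q) − (47 + 2.5q) = 74.7 → q' = 8.5667.
Δq = 25.1667 − 8.5667 = 16.6; the wedge equals the tax, 74.7.
DWL = ½ × 16.6 × 74.7 = $620.01 thousand.

$620.01 thousand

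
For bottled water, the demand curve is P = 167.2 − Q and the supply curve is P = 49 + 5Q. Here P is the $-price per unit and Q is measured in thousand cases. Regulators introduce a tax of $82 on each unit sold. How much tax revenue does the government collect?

Competitive equilibrium: 167.2 − Q = 49 + 5Q → Q* = 19.7, P* = 147.5.
With the tax, the buyer price exceeds the seller price by 82: (167.2 − Q) − (49 + 5Q) = 82 → Q' = 6.0333.
Tax revenue = 82 × 6.0333 = $494.73 thousand.

$494.73 thousand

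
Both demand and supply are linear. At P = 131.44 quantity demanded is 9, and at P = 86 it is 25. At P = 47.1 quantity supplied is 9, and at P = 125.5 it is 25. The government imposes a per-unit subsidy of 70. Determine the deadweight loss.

316.54

Demand slope = (86 − 131.44)/(25 − 9) = −2.84, so P = 157 − 2.84Q.
Supply slope = (125.5 − 47.1)/(25 − 9) = 4.9, so P = 3 + 4.9Q.
Competitive equilibrium: 157 − 2.84Q = 3 + 4.9Q → Q* = 19.8966, P* = 100.4935.
The subsidy lowers effective supply by 70: P = 4.9Q − 67.
New quantity: 157 − 2.84Q = 4.9Q − 67 → Q' = 28.9406.
Overproduction ΔQ = 28.9406 − 19.8966 = 9.044; wedge = subsidy = 70.
The triangle = ½ × 9.044 × 70 = 316.54.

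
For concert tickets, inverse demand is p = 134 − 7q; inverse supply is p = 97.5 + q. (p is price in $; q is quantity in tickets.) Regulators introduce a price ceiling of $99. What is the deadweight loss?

Competitive equilibrium: 134 − 7q = 97.5 + q → q* = 4.5625, p* = 102.0625.
At the ceiling p = 99, quantity supplied = (99 − 97.5)/1 = 1.5.
Willingness to pay at q' = 1.5: 134 − 7·1.5 = 123.5.
Δq = 4.5625 − 1.5 = 3.0625; wedge = 123.5 − 99 = 24.5.
Welfare loss = ½ × 3.0625 × 24.5 = $37.52.

$37.52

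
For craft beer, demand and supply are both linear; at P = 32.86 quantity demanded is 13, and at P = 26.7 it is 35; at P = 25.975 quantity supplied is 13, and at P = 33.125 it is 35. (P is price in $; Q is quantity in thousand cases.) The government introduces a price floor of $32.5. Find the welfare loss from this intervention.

Demand slope = (26.7 − 32.86)/(35 − 13) = −0.28, so P = 36.5 − 0.28Q.
Supply slope = (33.125 − 25.975)/(35 − 13) = 0.325, so P = 21.75 + 0.325Q.
Competitive equilibrium: 36.5 − 0.28Q = 21.75 + 0.325Q → Q* = 24.3802, P* = 29.6736.
At the floor P = 32.5, quantity demanded = (36.5 − 32.5)/0.28 = 14.2857.
Sellers' marginal cost at Q' = 14.2857: 21.75 + 0.325·14.2857 = 26.3929.
ΔQ = 24.3802 − 14.2857 = 10.0945; wedge = 32.5 − 26.3929 = 6.1071.
DWL = ½ × 10.0945 × 6.1071 = $30.82 thousand.

$30.82 thousand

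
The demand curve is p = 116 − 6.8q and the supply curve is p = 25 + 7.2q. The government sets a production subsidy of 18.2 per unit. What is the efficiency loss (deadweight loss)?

11.83

Competitive equilibrium: 116 − 6.8q = 25 + 7.2q → q* = 6.5, p* = 71.8.
The subsidy lowers effective supply by 18.2: p = 6.8 + 7.2q.
New quantity: 116 − 6.8q = 6.8 + 7.2q → q' = 7.8.
Overproduction Δq = 7.8 − 6.5 = 1.3; wedge = subsidy = 18.2.
DWL = ½ × 1.3 × 18.2 = 11.83.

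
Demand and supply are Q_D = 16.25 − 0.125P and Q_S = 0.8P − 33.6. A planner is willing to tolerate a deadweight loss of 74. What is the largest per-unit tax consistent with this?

In inverse form: demand P = 130 − 8Q, supply P = 42 + 1.25Q.
Competitive equilibrium: 130 − 8Q = 42 + 1.25Q → Q* = 9.5135, P* = 53.8919.
A tax t gives ΔQ = t/9.25 and wedge t, so DWL = t²/18.5.
t²/18.5 = 74 → t² = 1369 → t = 37.

37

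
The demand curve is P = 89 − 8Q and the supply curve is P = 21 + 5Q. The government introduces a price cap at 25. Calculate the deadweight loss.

127.61

Competitive equilibrium: 89 − 8Q = 21 + 5Q → Q* = 5.2308, P* = 47.1538.
At the ceiling P = 25, quantity supplied = (25 − 21)/5 = 0.8.
Willingness to pay at Q' = 0.8: 89 − 8·0.8 = 82.6.
ΔQ = 5.2308 − 0.8 = 4.4308; wedge = 82.6 − 25 = 57.6.
Deadweight loss = ½ × 4.4308 × 57.6 = 127.61.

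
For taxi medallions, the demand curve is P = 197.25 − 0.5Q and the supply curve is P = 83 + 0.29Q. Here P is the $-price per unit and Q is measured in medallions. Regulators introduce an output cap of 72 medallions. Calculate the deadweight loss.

$2083.11

Competitive equilibrium: 197.25 − 0.5Q = 83 + 0.29Q → Q* = 144.6203, P* = 124.9399.
At Q = 72: demand price = 197.25 − 0.5·72 = 161.25; supply price = 83 + 0.29·72 = 103.88.
ΔQ = 144.6203 − 72 = 72.6203; wedge = 161.25 − 103.88 = 57.37.
Deadweight loss = ½ × 72.6203 × 57.37 = $2083.11.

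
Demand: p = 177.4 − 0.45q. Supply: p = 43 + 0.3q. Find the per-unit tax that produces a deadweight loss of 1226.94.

42.9

Competitive equilibrium: 177.4 − 0.45q = 43 + 0.3q → q* = 179.2, p* = 96.76.
A tax t gives Δq = t/0.75 and wedge t, so DWL = t²/1.5.
t²/1.5 = 1226.94 → t² = 1840.41 → t = 42.9.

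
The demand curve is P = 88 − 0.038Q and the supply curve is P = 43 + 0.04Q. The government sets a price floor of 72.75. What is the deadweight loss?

Competitive equilibrium: 88 − 0.038Q = 43 + 0.04Q → Q* = 576.9231, P* = 66.0769.
At the floor P = 72.75, quantity demanded = (88 − 72.75)/0.038 = 401.3158.
Sellers' marginal cost at Q' = 401.3158: 43 + 0.04·401.3158 = 59.0526.
ΔQ = 576.9231 − 401.3158 = 175.6073; wedge = 72.75 − 59.0526 = 13.6974.
The triangle = ½ × 175.6073 × 13.6974 = 1202.68.

1202.68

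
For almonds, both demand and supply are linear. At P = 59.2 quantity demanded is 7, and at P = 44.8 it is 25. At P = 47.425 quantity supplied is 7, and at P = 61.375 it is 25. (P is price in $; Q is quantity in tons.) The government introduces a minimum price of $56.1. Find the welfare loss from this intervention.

Demand slope = (44.8 − 59.2)/(25 − 7) = −0.8, so P = 64.8 − 0.8Q.
Supply slope = (61.375 − 47.425)/(25 − 7) = 0.775, so P = 42 + 0.775Q.
Competitive equilibrium: 64.8 − 0.8Q = 42 + 0.775Q → Q* = 14.4762, P* = 53.219.
At the floor P = 56.1, quantity demanded = (64.8 − 56.1)/0.8 = 10.875.
Sellers' marginal cost at Q' = 10.875: 42 + 0.775·10.875 = 50.4281.
ΔQ = 14.4762 − 10.875 = 3.6012; wedge = 56.1 − 50.4281 = 5.6719.
Welfare loss = ½ × 3.6012 × 5.6719 = $10.21.

$10.21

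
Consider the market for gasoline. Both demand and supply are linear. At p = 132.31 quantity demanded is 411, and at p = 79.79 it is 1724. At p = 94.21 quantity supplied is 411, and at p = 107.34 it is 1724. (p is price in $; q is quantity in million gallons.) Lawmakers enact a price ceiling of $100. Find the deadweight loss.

$837.225 million

Demand slope = (79.79 − 132.31)/(1724 − 411) = −0.04, so p = 148.75 − 0.04q.
Supply slope = (107.34 − 94.21)/(1724 − 411) = 0.01, so p = 90.1 + 0.01q.
Competitive equilibrium: 148.75 − 0.04q = 90.1 + 0.01q → q* = 1173, p* = 101.83.
At the ceiling p = 100, quantity supplied = (100 − 90.1)/0.01 = 990.
Willingness to pay at q' = 990: 148.75 − 0.04·990 = 109.15.
Δq = 1173 − 990 = 183; wedge = 109.15 − 100 = 9.15.
Deadweight loss = ½ × 183 × 9.15 = $837.225 million.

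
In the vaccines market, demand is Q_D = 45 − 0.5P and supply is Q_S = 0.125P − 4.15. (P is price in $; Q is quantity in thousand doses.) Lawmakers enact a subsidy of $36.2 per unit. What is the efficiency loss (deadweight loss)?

In inverse form: demand P = 90 − 2Q, supply P = 33.2 + 8Q.
Competitive equilibrium: 90 − 2Q = 33.2 + 8Q → Q* = 5.68, P* = 78.64.
The subsidy lowers effective supply by 36.2: P = 8Q − 3.
New quantity: 90 − 2Q = 8Q − 3 → Q' = 9.3.
Overproduction ΔQ = 9.3 − 5.68 = 3.62; wedge = subsidy = 36.2.
Welfare loss = ½ × 3.62 × 36.2 = $65.522 thousand.

$65.522 thousand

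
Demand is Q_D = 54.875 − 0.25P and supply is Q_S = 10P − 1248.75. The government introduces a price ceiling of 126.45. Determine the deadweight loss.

110.12

In inverse form: demand P = 219.5 − 4Q, supply P = 124.875 + 0.1Q.
Competitive equilibrium: 219.5 − 4Q = 124.875 + 0.1Q → Q* = 23.0793, P* = 127.1829.
At the ceiling P = 126.45, quantity supplied = (126.45 − 124.875)/0.1 = 15.75.
Willingness to pay at Q' = 15.75: 219.5 − 4·15.75 = 156.5.
ΔQ = 23.0793 − 15.75 = 7.3293; wedge = 156.5 − 126.45 = 30.05.
DWL = ½ × 7.3293 × 30.05 = 110.12.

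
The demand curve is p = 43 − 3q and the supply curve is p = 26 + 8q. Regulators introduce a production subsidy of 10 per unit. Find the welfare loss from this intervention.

4.55

Competitive equilibrium: 43 − 3q = 26 + 8q → q* = 1.5455, p* = 38.3636.
The subsidy lowers effective supply by 10: p = 16 + 8q.
New quantity: 43 − 3q = 16 + 8q → q' = 2.4545.
Overproduction Δq = 2.4545 − 1.5455 = 0.909; wedge = subsidy = 10.
DWL = ½ × 0.909 × 10 = 4.55.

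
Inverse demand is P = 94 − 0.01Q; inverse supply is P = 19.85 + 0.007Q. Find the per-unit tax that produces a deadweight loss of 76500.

Competitive equilibrium: 94 − 0.01Q = 19.85 + 0.007Q → Q* = 4361.7647, P* = 50.3824.
A tax t gives ΔQ = t/0.017 and wedge t, so DWL = t²/0.034.
t²/0.034 = 76500 → t² = 2601 → t = 51.

51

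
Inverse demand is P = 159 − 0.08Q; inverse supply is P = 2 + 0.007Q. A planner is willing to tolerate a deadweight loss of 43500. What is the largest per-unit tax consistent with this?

87

Competitive equilibrium: 159 − 0.08Q = 2 + 0.007Q → Q* = 1804.5977, P* = 14.6322.
A tax t gives ΔQ = t/0.087 and wedge t, so DWL = t²/0.174.
t²/0.174 = 43500 → t² = 7569 → t = 87.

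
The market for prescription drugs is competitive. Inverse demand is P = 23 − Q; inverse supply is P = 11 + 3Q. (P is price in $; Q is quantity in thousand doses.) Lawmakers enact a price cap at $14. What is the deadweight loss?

$8 thousand

Competitive equilibrium: 23 − Q = 11 + 3Q → Q* = 3, P* = 20.
At the ceiling P = 14, quantity supplied = (14 − 11)/3 = 1.
Willingness to pay at Q' = 1: 23 − 1·1 = 22.
ΔQ = 3 − 1 = 2; wedge = 22 − 14 = 8.
Deadweight loss = ½ × 2 × 8 = $8 thousand.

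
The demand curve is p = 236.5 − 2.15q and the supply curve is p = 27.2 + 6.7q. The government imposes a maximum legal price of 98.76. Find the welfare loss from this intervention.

744.28

Competitive equilibrium: 236.5 − 2.15q = 27.2 + 6.7q → q* = 23.6497, p* = 185.6531.
At the ceiling p = 98.76, quantity supplied = (98.76 − 27.2)/6.7 = 10.6806.
Willingness to pay at q' = 10.6806: 236.5 − 2.15·10.6806 = 213.5367.
Δq = 23.6497 − 10.6806 = 12.9691; wedge = 213.5367 − 98.76 = 114.7767.
DWL = ½ × 12.9691 × 114.7767 = 744.28.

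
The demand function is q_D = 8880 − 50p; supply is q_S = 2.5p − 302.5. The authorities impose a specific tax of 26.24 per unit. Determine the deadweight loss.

In inverse form: demand p = 177.6 − 0.02q, supply p = 121 + 0.4q.
Competitive equilibrium: 177.6 − 0.02q = 121 + 0.4q → q* = 134.7619, p* = 174.9048.
With the tax, the buyer price exceeds the seller price by 26.24: (177.6 − 0.02q) − (121 + 0.4q) = 26.24 → q' = 72.2857.
Δq = 134.7619 − 72.2857 = 62.4762; the wedge equals the tax, 26.24.
Welfare loss = ½ × 62.4762 × 26.24 = 819.69.

819.69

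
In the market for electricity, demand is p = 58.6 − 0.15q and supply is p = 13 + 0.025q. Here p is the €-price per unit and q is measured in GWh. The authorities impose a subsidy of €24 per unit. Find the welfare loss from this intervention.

€1645.71

Competitive equilibrium: 58.6 − 0.15q = 13 + 0.025q → q* = 260.5714, p* = 19.5143.
The subsidy lowers effective supply by 24: p = 0.025q − 11.
New quantity: 58.6 − 0.15q = 0.025q − 11 → q' = 397.7143.
Overproduction Δq = 397.7143 − 260.5714 = 137.1429; wedge = subsidy = 24.
The triangle = ½ × 137.1429 × 24 = €1645.71.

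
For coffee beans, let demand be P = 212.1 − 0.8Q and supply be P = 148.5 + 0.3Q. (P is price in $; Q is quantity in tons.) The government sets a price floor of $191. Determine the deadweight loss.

$543.77

Competitive equilibrium: 212.1 − 0.8Q = 148.5 + 0.3Q → Q* = 57.8182, P* = 165.8455.
At the floor P = 191, quantity demanded = (212.1 − 191)/0.8 = 26.375.
Sellers' marginal cost at Q' = 26.375: 148.5 + 0.3·26.375 = 156.4125.
ΔQ = 57.8182 − 26.375 = 31.4432; wedge = 191 − 156.4125 = 34.5875.
DWL = ½ × 31.4432 × 34.5875 = $543.77.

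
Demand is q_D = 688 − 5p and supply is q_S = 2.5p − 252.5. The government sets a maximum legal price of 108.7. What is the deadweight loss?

522.92

In inverse form: demand p = 137.6 − 0.2q, supply p = 101 + 0.4q.
Competitive equilibrium: 137.6 − 0.2q = 101 + 0.4q → q* = 61, p* = 125.4.
At the ceiling p = 108.7, quantity supplied = (108.7 − 101)/0.4 = 19.25.
Willingness to pay at q' = 19.25: 137.6 − 0.2·19.25 = 133.75.
Δq = 61 − 19.25 = 41.75; wedge = 133.75 − 108.7 = 25.05.
Welfare loss = ½ × 41.75 × 25.05 = 522.92.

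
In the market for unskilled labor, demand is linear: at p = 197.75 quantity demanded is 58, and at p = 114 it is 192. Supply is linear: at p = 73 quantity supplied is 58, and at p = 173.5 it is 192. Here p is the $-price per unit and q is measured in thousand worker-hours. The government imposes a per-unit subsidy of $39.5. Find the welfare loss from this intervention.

Demand slope = (114 − 197.75)/(192 − 58) = −0.625, so p = 234 − 0.625q.
Supply slope = (173.5 − 73)/(192 − 58) = 0.75, so p = 29.5 + 0.75q.
Competitive equilibrium: 234 − 0.625q = 29.5 + 0.75q → q* = 148.7273, p* = 141.0455.
The subsidy lowers effective supply by 39.5: p = 0.75q − 10.
New quantity: 234 − 0.625q = 0.75q − 10 → q' = 177.4545.
Overproduction Δq = 177.4545 − 148.7273 = 28.7272; wedge = subsidy = 39.5.
Deadweight loss = ½ × 28.7272 × 39.5 = $567.36 thousand.

$567.36 thousand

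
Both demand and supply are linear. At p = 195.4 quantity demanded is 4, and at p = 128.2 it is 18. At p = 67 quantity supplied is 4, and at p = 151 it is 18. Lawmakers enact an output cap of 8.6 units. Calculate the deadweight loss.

286.89

Demand slope = (128.2 − 195.4)/(18 − 4) = −4.8, so p = 214.6 − 4.8q.
Supply slope = (151 − 67)/(18 − 4) = 6, so p = 43 + 6q.
Competitive equilibrium: 214.6 − 4.8q = 43 + 6q → q* = 15.8889, p* = 138.3333.
At q = 8.6: demand price = 214.6 − 4.8·8.6 = 173.32; supply price = 43 + 6·8.6 = 94.6.
Δq = 15.8889 − 8.6 = 7.2889; wedge = 173.32 − 94.6 = 78.72.
DWL = ½ × 7.2889 × 78.72 = 286.89.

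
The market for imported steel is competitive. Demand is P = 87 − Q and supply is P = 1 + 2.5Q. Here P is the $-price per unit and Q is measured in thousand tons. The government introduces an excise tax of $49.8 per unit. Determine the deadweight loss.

$354.29 thousand

Competitive equilibrium: 87 − Q = 1 + 2.5Q → Q* = 24.5714, P* = 62.4286.
With the tax, the buyer price exceeds the seller price by 49.8: (87 − Q) − (1 + 2.5Q) = 49.8 → Q' = 10.3429.
ΔQ = 24.5714 − 10.3429 = 14.2285; the wedge equals the tax, 49.8.
DWL = ½ × 14.2285 × 49.8 = $354.29 thousand.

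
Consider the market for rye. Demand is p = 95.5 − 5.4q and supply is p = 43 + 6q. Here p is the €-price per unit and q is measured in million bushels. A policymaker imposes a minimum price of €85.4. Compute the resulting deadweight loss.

Competitive equilibrium: 95.5 − 5.4q = 43 + 6q → q* = 4.6053, p* = 70.6316.
At the floor p = 85.4, quantity demanded = (95.5 − 85.4)/5.4 = 1.8704.
Sellers' marginal cost at q' = 1.8704: 43 + 6·1.8704 = 54.2224.
Δq = 4.6053 − 1.8704 = 2.7349; wedge = 85.4 − 54.2224 = 31.1776.
Deadweight loss = ½ × 2.7349 × 31.1776 = €42.63 million.

€42.63 million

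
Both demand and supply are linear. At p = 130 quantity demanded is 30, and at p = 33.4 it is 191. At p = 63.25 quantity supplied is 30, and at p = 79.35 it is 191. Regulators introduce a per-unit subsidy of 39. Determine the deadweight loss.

Demand slope = (33.4 − 130)/(191 − 30) = −0.6, so p = 148 − 0.6q.
Supply slope = (79.35 − 63.25)/(191 − 30) = 0.1, so p = 60.25 + 0.1q.
Competitive equilibrium: 148 − 0.6q = 60.25 + 0.1q → q* = 125.3571, p* = 72.7857.
The subsidy lowers effective supply by 39: p = 21.25 + 0.1q.
New quantity: 148 − 0.6q = 21.25 + 0.1q → q' = 181.0714.
Overproduction Δq = 181.0714 − 125.3571 = 55.7143; wedge = subsidy = 39.
Welfare loss = ½ × 55.7143 × 39 = 1086.43.

1086.43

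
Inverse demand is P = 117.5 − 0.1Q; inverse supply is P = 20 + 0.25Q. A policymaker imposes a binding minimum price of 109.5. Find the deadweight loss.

Competitive equilibrium: 117.5 − 0.1Q = 20 + 0.25Q → Q* = 278.5714, P* = 89.6429.
At the floor P = 109.5, quantity demanded = (117.5 − 109.5)/0.1 = 80.
Sellers' marginal cost at Q' = 80: 20 + 0.25·80 = 40.
ΔQ = 278.5714 − 80 = 198.5714; wedge = 109.5 − 40 = 69.5.
The triangle = ½ × 198.5714 × 69.5 = 6900.36.

6900.36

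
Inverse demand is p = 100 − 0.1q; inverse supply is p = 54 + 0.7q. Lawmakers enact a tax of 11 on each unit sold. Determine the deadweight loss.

75.625

Competitive equilibrium: 100 − 0.1q = 54 + 0.7q → q* = 57.5, p* = 94.25.
With the tax, the buyer price exceeds the seller price by 11: (100 − 0.1q) − (54 + 0.7q) = 11 → q' = 43.75.
Δq = 57.5 − 43.75 = 13.75; the wedge equals the tax, 11.
Deadweight loss = ½ × 13.75 × 11 = 75.625.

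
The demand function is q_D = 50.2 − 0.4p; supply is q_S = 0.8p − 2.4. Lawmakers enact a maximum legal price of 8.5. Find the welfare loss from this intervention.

1498.13

In inverse form: demand p = 125.5 − 2.5q, supply p = 3 + 1.25q.
Competitive equilibrium: 125.5 − 2.5q = 3 + 1.25q → q* = 32.66667, p* = 43.83333.
At the ceiling p = 8.5, quantity supplied = (8.5 − 3)/1.25 = 4.4.
Willingness to pay at q' = 4.4: 125.5 − 2.5·4.4 = 114.5.
Δq = 32.66667 − 4.4 = 28.26667; wedge = 114.5 − 8.5 = 106.
Welfare loss = ½ × 28.26667 × 106 = 1498.13.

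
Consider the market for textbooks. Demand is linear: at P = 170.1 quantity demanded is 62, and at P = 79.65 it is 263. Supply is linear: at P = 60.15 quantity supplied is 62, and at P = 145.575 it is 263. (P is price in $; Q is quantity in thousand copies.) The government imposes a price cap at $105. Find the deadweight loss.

Demand slope = (79.65 − 170.1)/(263 − 62) = −0.45, so P = 198 − 0.45Q.
Supply slope = (145.575 − 60.15)/(263 − 62) = 0.425, so P = 33.8 + 0.425Q.
Competitive equilibrium: 198 − 0.45Q = 33.8 + 0.425Q → Q* = 187.6571, P* = 113.5543.
At the ceiling P = 105, quantity supplied = (105 − 33.8)/0.425 = 167.5294.
Willingness to pay at Q' = 167.5294: 198 − 0.45·167.5294 = 122.6118.
ΔQ = 187.6571 − 167.5294 = 20.1277; wedge = 122.6118 − 105 = 17.6118.
Welfare loss = ½ × 20.1277 × 17.6118 = $177.24 thousand.

$177.24 thousand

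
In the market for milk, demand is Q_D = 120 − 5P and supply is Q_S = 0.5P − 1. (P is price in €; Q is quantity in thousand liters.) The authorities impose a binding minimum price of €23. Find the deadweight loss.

€27.50 thousand

In inverse form: demand P = 24 − 0.2Q, supply P = 2 + 2Q.
Competitive equilibrium: 24 − 0.2Q = 2 + 2Q → Q* = 10, P* = 22.
At the floor P = 23, quantity demanded = (24 − 23)/0.2 = 5.
Sellers' marginal cost at Q' = 5: 2 + 2·5 = 12.
ΔQ = 10 − 5 = 5; wedge = 23 − 12 = 11.
Welfare loss = ½ × 5 × 11 = €27.50 thousand.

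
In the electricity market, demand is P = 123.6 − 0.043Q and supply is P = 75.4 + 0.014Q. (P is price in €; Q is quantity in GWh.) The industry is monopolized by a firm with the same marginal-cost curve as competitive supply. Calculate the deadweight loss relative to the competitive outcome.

Competitive equilibrium: 123.6 − 0.043Q = 75.4 + 0.014Q → Q* = 845.614, P* = 87.2386.
Marginal revenue: MR = 123.6 − 0.086Q. Set MR = MC: 123.6 − 0.086Q = 75.4 + 0.014Q → Q_m = 482.
Price P_m = 123.6 − 0.043·482 = 102.874; MC(Q_m) = 75.4 + 0.014·482 = 82.148.
Competitive Q* = 845.614, so ΔQ = 363.614; wedge = 102.874 − 82.148 = 20.726.
DWL = ½ × 363.614 × 20.726 = €3768.13.

€3768.13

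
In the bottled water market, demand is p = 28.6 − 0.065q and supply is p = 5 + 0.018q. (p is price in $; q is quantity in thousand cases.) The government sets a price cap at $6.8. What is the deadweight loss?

Competitive equilibrium: 28.6 − 0.065q = 5 + 0.018q → q* = 284.3373, p* = 10.1181.
At the ceiling p = 6.8, quantity supplied = (6.8 − 5)/0.018 = 100.
Willingness to pay at q' = 100: 28.6 − 0.065·100 = 22.1.
Δq = 284.3373 − 100 = 184.3373; wedge = 22.1 − 6.8 = 15.3.
The triangle = ½ × 184.3373 × 15.3 = $1410.18 thousand.

$1410.18 thousand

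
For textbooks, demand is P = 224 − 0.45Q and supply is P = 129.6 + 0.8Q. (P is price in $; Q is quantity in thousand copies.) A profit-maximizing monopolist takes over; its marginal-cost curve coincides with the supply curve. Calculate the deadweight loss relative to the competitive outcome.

Competitive equilibrium: 224 − 0.45Q = 129.6 + 0.8Q → Q* = 75.52, P* = 190.016.
Marginal revenue: MR = 224 − 0.9Q. Set MR = MC: 224 − 0.9Q = 129.6 + 0.8Q → Q_m = 55.52941.
Price P_m = 224 − 0.45·55.52941 = 199.01177; MC(Q_m) = 129.6 + 0.8·55.52941 = 174.02353.
Competitive Q* = 75.52, so ΔQ = 19.99059; wedge = 199.01177 − 174.02353 = 24.98824.
Welfare loss = ½ × 19.99059 × 24.98824 = $249.76 thousand.

$249.76 thousand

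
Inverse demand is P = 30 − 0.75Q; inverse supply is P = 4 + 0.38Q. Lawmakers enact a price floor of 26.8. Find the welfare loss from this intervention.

Competitive equilibrium: 30 − 0.75Q = 4 + 0.38Q → Q* = 23.0088, P* = 12.7434.
At the floor P = 26.8, quantity demanded = (30 − 26.8)/0.75 = 4.2667.
Sellers' marginal cost at Q' = 4.2667: 4 + 0.38·4.2667 = 5.6213.
ΔQ = 23.0088 − 4.2667 = 18.7421; wedge = 26.8 − 5.6213 = 21.1787.
Deadweight loss = ½ × 18.7421 × 21.1787 = 198.47.

198.47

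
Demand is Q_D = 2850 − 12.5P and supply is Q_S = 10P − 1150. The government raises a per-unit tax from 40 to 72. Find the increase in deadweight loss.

In inverse form: demand P = 228 − 0.08Q, supply P = 115 + 0.1Q.
Competitive equilibrium: 228 − 0.08Q = 115 + 0.1Q → Q* = 627.7778, P* = 177.7778.
For a per-unit tax t: ΔQ = t/0.18, so DWL = ½·t·(t/0.18) = t²/0.36.
At t = 40: DWL = 4444.444. At t = 72: DWL = 14400.
Increase = 14400 − 4444.444 = 9955.56.

9955.56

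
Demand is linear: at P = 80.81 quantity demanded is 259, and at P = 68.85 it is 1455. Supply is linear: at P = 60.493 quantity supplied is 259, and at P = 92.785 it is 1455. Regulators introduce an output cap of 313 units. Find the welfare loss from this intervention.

Demand slope = (68.85 − 80.81)/(1455 − 259) = −0.01, so P = 83.4 − 0.01Q.
Supply slope = (92.785 − 60.493)/(1455 − 259) = 0.027, so P = 53.5 + 0.027Q.
Competitive equilibrium: 83.4 − 0.01Q = 53.5 + 0.027Q → Q* = 808.1081, P* = 75.3189.
At Q = 313: demand price = 83.4 − 0.01·313 = 80.27; supply price = 53.5 + 0.027·313 = 61.951.
ΔQ = 808.1081 − 313 = 495.1081; wedge = 80.27 − 61.951 = 18.319.
DWL = ½ × 495.1081 × 18.319 = 4534.94.

4534.94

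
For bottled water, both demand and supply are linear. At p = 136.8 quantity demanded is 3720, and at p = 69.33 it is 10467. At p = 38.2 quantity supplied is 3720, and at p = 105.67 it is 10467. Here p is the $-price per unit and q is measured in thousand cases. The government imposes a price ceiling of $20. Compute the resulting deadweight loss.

$455625 thousand

Demand slope = (69.33 − 136.8)/(10467 − 3720) = −0.01, so p = 174 − 0.01q.
Supply slope = (105.67 − 38.2)/(10467 − 3720) = 0.01, so p = 1 + 0.01q.
Competitive equilibrium: 174 − 0.01q = 1 + 0.01q → q* = 8650, p* = 87.5.
At the ceiling p = 20, quantity supplied = (20 − 1)/0.01 = 1900.
Willingness to pay at q' = 1900: 174 − 0.01·1900 = 155.
Δq = 8650 − 1900 = 6750; wedge = 155 − 20 = 135.
DWL = ½ × 6750 × 135 = $455625 thousand.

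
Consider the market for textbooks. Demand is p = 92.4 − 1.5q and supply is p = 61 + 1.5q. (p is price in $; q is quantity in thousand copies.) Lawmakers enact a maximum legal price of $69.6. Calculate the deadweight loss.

$33.61 thousand

Competitive equilibrium: 92.4 − 1.5q = 61 + 1.5q → q* = 10.4667, p* = 76.7.
At the ceiling p = 69.6, quantity supplied = (69.6 − 61)/1.5 = 5.7333.
Willingness to pay at q' = 5.7333: 92.4 − 1.5·5.7333 = 83.8001.
Δq = 10.4667 − 5.7333 = 4.7334; wedge = 83.8001 − 69.6 = 14.2001.
Welfare loss = ½ × 4.7334 × 14.2001 = $33.61 thousand.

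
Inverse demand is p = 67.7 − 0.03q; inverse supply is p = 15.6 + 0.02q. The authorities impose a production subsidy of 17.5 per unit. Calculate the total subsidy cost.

24360

Competitive equilibrium: 67.7 − 0.03q = 15.6 + 0.02q → q* = 1042, p* = 36.44.
The subsidy lowers effective supply by 17.5: p = 0.02q − 1.9.
New quantity: 67.7 − 0.03q = 0.02q − 1.9 → q' = 1392.
Total subsidy cost = 17.5 × 1392 = 24360.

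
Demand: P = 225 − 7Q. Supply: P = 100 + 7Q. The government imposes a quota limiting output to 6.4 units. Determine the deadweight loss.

Competitive equilibrium: 225 − 7Q = 100 + 7Q → Q* = 8.9286, P* = 162.5.
At Q = 6.4: demand price = 225 − 7·6.4 = 180.2; supply price = 100 + 7·6.4 = 144.8.
ΔQ = 8.9286 − 6.4 = 2.5286; wedge = 180.2 − 144.8 = 35.4.
Deadweight loss = ½ × 2.5286 × 35.4 = 44.76.

44.76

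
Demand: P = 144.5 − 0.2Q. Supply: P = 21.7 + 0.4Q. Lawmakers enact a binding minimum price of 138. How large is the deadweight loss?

8892.41

Competitive equilibrium: 144.5 − 0.2Q = 21.7 + 0.4Q → Q* = 204.6667, P* = 103.5667.
At the floor P = 138, quantity demanded = (144.5 − 138)/0.2 = 32.5.
Sellers' marginal cost at Q' = 32.5: 21.7 + 0.4·32.5 = 34.7.
ΔQ = 204.6667 − 32.5 = 172.1667; wedge = 138 − 34.7 = 103.3.
Deadweight loss = ½ × 172.1667 × 103.3 = 8892.41.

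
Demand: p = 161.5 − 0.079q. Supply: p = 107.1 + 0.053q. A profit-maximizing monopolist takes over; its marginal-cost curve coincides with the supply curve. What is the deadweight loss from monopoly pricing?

Competitive equilibrium: 161.5 − 0.079q = 107.1 + 0.053q → q* = 412.12121, p* = 128.94242.
Marginal revenue: MR = 161.5 − 0.158q. Set MR = MC: 161.5 − 0.158q = 107.1 + 0.053q → q_m = 257.81991.
Price p_m = 161.5 − 0.079·257.81991 = 141.13223; MC(q_m) = 107.1 + 0.053·257.81991 = 120.76446.
Competitive q* = 412.12121, so Δq = 154.3013; wedge = 141.13223 − 120.76446 = 20.36777.
Deadweight loss = ½ × 154.3013 × 20.36777 = 1571.39.

1571.39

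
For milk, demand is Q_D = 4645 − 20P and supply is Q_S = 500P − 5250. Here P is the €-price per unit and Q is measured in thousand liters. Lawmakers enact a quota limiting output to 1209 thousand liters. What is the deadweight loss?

€242725.86 thousand

In inverse form: demand P = 232.25 − 0.05Q, supply P = 10.5 + 0.002Q.
Competitive equilibrium: 232.25 − 0.05Q = 10.5 + 0.002Q → Q* = 4264.42308, P* = 19.02885.
At Q = 1209: demand price = 232.25 − 0.05·1209 = 171.8; supply price = 10.5 + 0.002·1209 = 12.918.
ΔQ = 4264.42308 − 1209 = 3055.42308; wedge = 171.8 − 12.918 = 158.882.
Deadweight loss = ½ × 3055.42308 × 158.882 = €242725.86 thousand.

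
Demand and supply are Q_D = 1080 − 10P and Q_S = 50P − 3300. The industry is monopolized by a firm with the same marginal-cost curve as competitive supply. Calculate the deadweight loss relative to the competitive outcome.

In inverse form: demand P = 108 − 0.1Q, supply P = 66 + 0.02Q.
Competitive equilibrium: 108 − 0.1Q = 66 + 0.02Q → Q* = 350, P* = 73.
Marginal revenue: MR = 108 − 0.2Q. Set MR = MC: 108 − 0.2Q = 66 + 0.02Q → Q_m = 190.90909.
Price P_m = 108 − 0.1·190.90909 = 88.90909; MC(Q_m) = 66 + 0.02·190.90909 = 69.81818.
Competitive Q* = 350, so ΔQ = 159.09091; wedge = 88.90909 − 69.81818 = 19.09091.
Welfare loss = ½ × 159.09091 × 19.09091 = 1518.60.

1518.60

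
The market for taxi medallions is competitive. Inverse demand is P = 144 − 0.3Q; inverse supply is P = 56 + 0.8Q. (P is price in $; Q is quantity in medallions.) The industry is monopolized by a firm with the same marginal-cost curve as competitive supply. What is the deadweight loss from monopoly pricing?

Competitive equilibrium: 144 − 0.3Q = 56 + 0.8Q → Q* = 80, P* = 120.
Marginal revenue: MR = 144 − 0.6Q. Set MR = MC: 144 − 0.6Q = 56 + 0.8Q → Q_m = 62.8571.
Price P_m = 144 − 0.3·62.8571 = 125.1429; MC(Q_m) = 56 + 0.8·62.8571 = 106.2857.
Competitive Q* = 80, so ΔQ = 17.1429; wedge = 125.1429 − 106.2857 = 18.8572.
DWL = ½ × 17.1429 × 18.8572 = $161.63.

$161.63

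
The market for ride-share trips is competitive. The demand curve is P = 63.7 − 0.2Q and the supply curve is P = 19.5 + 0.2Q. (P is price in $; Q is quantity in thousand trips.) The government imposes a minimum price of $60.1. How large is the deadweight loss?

$1711.25 thousand

Competitive equilibrium: 63.7 − 0.2Q = 19.5 + 0.2Q → Q* = 110.5, P* = 41.6.
At the floor P = 60.1, quantity demanded = (63.7 − 60.1)/0.2 = 18.
Sellers' marginal cost at Q' = 18: 19.5 + 0.2·18 = 23.1.
ΔQ = 110.5 − 18 = 92.5; wedge = 60.1 − 23.1 = 37.
Welfare loss = ½ × 92.5 × 37 = $1711.25 thousand.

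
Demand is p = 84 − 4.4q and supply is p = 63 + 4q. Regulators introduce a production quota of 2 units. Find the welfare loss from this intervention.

Competitive equilibrium: 84 − 4.4q = 63 + 4q → q* = 2.5, p* = 73.
At q = 2: demand price = 84 − 4.4·2 = 75.2; supply price = 63 + 4·2 = 71.
Δq = 2.5 − 2 = 0.5; wedge = 75.2 − 71 = 4.2.
The triangle = ½ × 0.5 × 4.2 = 1.05.

1.05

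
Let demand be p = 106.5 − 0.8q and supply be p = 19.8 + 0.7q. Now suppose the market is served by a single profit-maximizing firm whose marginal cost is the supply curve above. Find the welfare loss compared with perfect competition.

Competitive equilibrium: 106.5 − 0.8q = 19.8 + 0.7q → q* = 57.8, p* = 60.26.
Marginal revenue: MR = 106.5 − 1.6q. Set MR = MC: 106.5 − 1.6q = 19.8 + 0.7q → q_m = 37.6957.
Price p_m = 106.5 − 0.8·37.6957 = 76.3434; MC(q_m) = 19.8 + 0.7·37.6957 = 46.187.
Competitive q* = 57.8, so Δq = 20.1043; wedge = 76.3434 − 46.187 = 30.1564.
The triangle = ½ × 20.1043 × 30.1564 = 303.14.

303.14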